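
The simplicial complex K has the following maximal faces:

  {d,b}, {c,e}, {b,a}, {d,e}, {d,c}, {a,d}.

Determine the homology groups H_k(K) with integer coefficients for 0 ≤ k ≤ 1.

Order the vertices as a < b < c < d < e. Listing each simplex with vertices in this order, K has dimension 1 with simplices:

  0-simplices (5): a, b, c, d, e
  1-simplices (6): ab, ad, bd, cd, ce, de

giving chain groups C_0 ≅ Z^5, C_1 ≅ Z^6.

The boundary map ∂_1: C_1 → C_0 maps an edge to its endpoints' difference, ∂[p,q] = q − p. For instance
  ∂ad = d − a.
This gives a 5×6 integer matrix of rank 4; reducing to Smith normal form yields diagonal entries (1,1,1,1).

From H_k ≅ ker(∂_k) / im(∂_{k+1}) we obtain:

  H_0: rank C_0 − rank ∂_1 = 5 − 4 = 1, and the invariant factors of ∂_1 are all 1, so H_0 ≅ Z.
  H_1: rank ker ∂_1 − rank ∂_2 = (6 − 4) − 0 = 2, and there is no ∂_2, so H_1 ≅ Z^2.

As a check, the Euler characteristic is 5 − 6 = -1, which agrees with 1 − 2 = -1.
(K is a triangulation of a wedge of 2 circles.)

H_0 = Z,  H_1 = Z^2.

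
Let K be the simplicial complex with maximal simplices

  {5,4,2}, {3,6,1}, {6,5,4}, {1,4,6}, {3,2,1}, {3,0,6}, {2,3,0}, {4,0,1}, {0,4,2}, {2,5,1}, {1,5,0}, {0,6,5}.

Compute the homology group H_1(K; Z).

H_1 ≅ Z/2.

K has 7 vertices, 18 edges, 12 triangles.
rank ∂_1 = 6, rank ∂_2 = 12 ⇒ b_1 = 18 − 6 − 12 = 0; ∂_2 has invariant factor(s) [2] giving torsion. So H_1 ≅ Z/2.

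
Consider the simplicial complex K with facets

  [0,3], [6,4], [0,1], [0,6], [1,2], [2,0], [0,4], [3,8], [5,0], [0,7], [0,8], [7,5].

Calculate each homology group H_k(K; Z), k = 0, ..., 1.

Fix the vertex order 0 < 1 < 2 < 3 < 4 < 5 < 6 < 7 < 8 and write every simplex with vertices in increasing order. Then dim K = 1 and the simplices of K are:

  0-simplices (9): [0], [1], [2], [3], [4], [5], [6], [7], [8]
  1-simplices (12): [0,1], [0,2], [0,3], [0,4], [0,5], [0,6], [0,7], [0,8], [1,2], [3,8], [4,6], [5,7]

Hence C_0 ≅ Z^9, C_1 ≅ Z^12.

Boundary ∂_1: C_1 → C_0 maps an edge to its endpoints' difference, ∂[p,q] = q − p. For instance
  ∂[0,4] = [4] − [0].
This gives a 9×12 integer matrix of rank 8; reducing to Smith normal form yields diagonal entries (1,1,1,1,1,1,1,1).

Computing H_k = (kernel of ∂_k) / (image of ∂_{k+1}):

  H_0: rank C_0 − rank ∂_1 = 9 − 8 = 1, and the invariant factors of ∂_1 are all 1, so H_0 ≅ Z.
  H_1: rank ker ∂_1 − rank ∂_2 = (12 − 8) − 0 = 4, and there is no ∂_2, so H_1 ≅ Z^4.

H_0 = Z,  H_1 = Z^4.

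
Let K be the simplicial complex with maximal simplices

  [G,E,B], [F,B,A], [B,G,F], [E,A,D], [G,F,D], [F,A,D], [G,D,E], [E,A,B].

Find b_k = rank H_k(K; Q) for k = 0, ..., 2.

b_0 = 1, b_1 = 0, b_2 = 1.

Order the vertices as A < B < D < E < F < G. Listing each simplex with vertices in this order, K has dimension 2 with simplices:

  0-simplices (6): A, B, D, E, F, G
  1-simplices (12): AB, AD, AE, AF, BE, BF, BG, DE, DF, DG, EG, FG
  2-simplices (8): ABE, ABF, ADE, ADF, BEG, BFG, DEG, DFG

so the chain groups are C_0 ≅ Z^6, C_1 ≅ Z^12, C_2 ≅ Z^8.

∂_1: C_1 → C_0 sends each edge [p,q] (with p < q) to q − p. For instance
  ∂EG = G − E.
As a 6×12 matrix over Z this has rank 5, with invariant factors (1,1,1,1,1).

∂_2: C_2 → C_1 acts by ∂[p,q,r] = [q,r] − [p,r] + [p,q]. For instance
  ∂BEG = EG − BG + BE,
  ∂ABF = BF − AF + AB.
The 12×8 boundary matrix has rank 7 and Smith normal form diag(1,1,1,1,1,1,1).

Reading off H_k = ker ∂_k / im ∂_{k+1}:

  H_0: rank C_0 − rank ∂_1 = 6 − 5 = 1, and the invariant factors of ∂_1 are all 1, so H_0 ≅ Z.
  H_1: rank ker ∂_1 − rank ∂_2 = (12 − 5) − 7 = 0, and the invariant factors of ∂_2 are all 1, so H_1 ≅ 0.
  H_2: rank ker ∂_2 − rank ∂_3 = (8 − 7) − 0 = 1, and there is no ∂_3, so H_2 ≅ Z.

As a check, the Euler characteristic is 6 − 12 + 8 = 2, which agrees with 1 − 0 + 1 = 2.

Hence the Betti numbers are b_0 = 1, b_1 = 0, b_2 = 1.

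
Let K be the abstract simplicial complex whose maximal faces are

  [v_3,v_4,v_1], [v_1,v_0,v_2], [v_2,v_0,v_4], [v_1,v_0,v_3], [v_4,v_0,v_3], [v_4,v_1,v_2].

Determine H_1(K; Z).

Take the total order v_0 < v_1 < v_2 < v_3 < v_4 on the vertex set. Then K (dimension 2) consists of the simplices:

  0-simplices (5): [v_0], [v_1], [v_2], [v_3], [v_4]
  1-simplices (9): [v_0,v_1], [v_0,v_2], [v_0,v_3], [v_0,v_4], [v_1,v_2], [v_1,v_3], [v_1,v_4], [v_2,v_4], [v_3,v_4]
  2-simplices (6): [v_0,v_1,v_2], [v_0,v_1,v_3], [v_0,v_2,v_4], [v_0,v_3,v_4], [v_1,v_2,v_4], [v_1,v_3,v_4]

giving chain groups C_0 ≅ Z^5, C_1 ≅ Z^9, C_2 ≅ Z^6.

∂_1: C_1 → C_0 sends each edge [p,q] (with p < q) to q − p. For instance
  ∂[v_1,v_3] = [v_3] − [v_1].
This gives a 5×9 integer matrix of rank 4; reducing to Smith normal form yields diagonal entries (1,1,1,1).

The boundary map ∂_2: C_2 → C_1 sends each 2-simplex [p,q,r] to [q,r] − [p,r] + [p,q]. For instance
  ∂[v_0,v_1,v_2] = [v_1,v_2] − [v_0,v_2] + [v_0,v_1],
  ∂[v_1,v_2,v_4] = [v_2,v_4] − [v_1,v_4] + [v_1,v_2].
As a 9×6 matrix over Z this has rank 5, with invariant factors (1,1,1,1,1).

Now H_k = ker ∂_k / im ∂_{k+1}, so:

  H_1: rank ker ∂_1 − rank ∂_2 = (9 − 4) − 5 = 0, and the invariant factors of ∂_2 are all 1, so H_1 ≅ 0.

H_1 = 0.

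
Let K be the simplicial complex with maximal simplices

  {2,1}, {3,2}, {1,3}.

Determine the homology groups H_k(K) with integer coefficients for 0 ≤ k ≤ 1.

H_0 ≅ Z,  H_1 ≅ Z.

K has 3 vertices, 3 edges.
rank ∂_0 = 0, rank ∂_1 = 2 ⇒ b_0 = 3 − 0 − 2 = 1; all invariant factors of ∂_1 are 1 so no torsion. So H_0 ≅ Z.
rank ∂_1 = 2, rank ∂_2 = 0 ⇒ b_1 = 3 − 2 − 0 = 1. So H_1 ≅ Z.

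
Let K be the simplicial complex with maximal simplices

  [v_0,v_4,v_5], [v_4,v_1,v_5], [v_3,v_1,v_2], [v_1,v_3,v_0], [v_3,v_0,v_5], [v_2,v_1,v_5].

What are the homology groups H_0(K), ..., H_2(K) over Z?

Order the vertices as v_0 < v_1 < v_2 < v_3 < v_4 < v_5. Listing each simplex with vertices in this order, K has dimension 2 with simplices:

  0-simplices (6): [v_0], [v_1], [v_2], [v_3], [v_4], [v_5]
  1-simplices (12): [v_0,v_1], [v_0,v_3], [v_0,v_4], [v_0,v_5], [v_1,v_2], [v_1,v_3], [v_1,v_4], [v_1,v_5], [v_2,v_3], [v_2,v_5], [v_3,v_5], [v_4,v_5]
  2-simplices (6): [v_0,v_1,v_3], [v_0,v_3,v_5], [v_0,v_4,v_5], [v_1,v_2,v_3], [v_1,v_2,v_5], [v_1,v_4,v_5]

Hence C_0 ≅ Z^6, C_1 ≅ Z^12, C_2 ≅ Z^6.

∂_1: C_1 → C_0 is given by ∂[p,q] = [q] − [p].
The 6×12 boundary matrix has rank 5 and Smith normal form diag(1,1,1,1,1).

Boundary ∂_2: C_2 → C_1 sends each 2-simplex [p,q,r] to [q,r] − [p,r] + [p,q]. For instance
  ∂[v_1,v_4,v_5] = [v_4,v_5] − [v_1,v_5] + [v_1,v_4],
  ∂[v_1,v_2,v_3] = [v_2,v_3] − [v_1,v_3] + [v_1,v_2].
As a 12×6 matrix over Z this has rank 6, with invariant factors (1,1,1,1,1,1).

Computing H_k = (kernel of ∂_k) / (image of ∂_{k+1}):

  H_0: rank C_0 − rank ∂_1 = 6 − 5 = 1, and the invariant factors of ∂_1 are all 1, so H_0 = Z.
  H_1: rank ker ∂_1 − rank ∂_2 = (12 − 5) − 6 = 1, and the invariant factors of ∂_2 are all 1, so H_1 = Z.
  H_2: rank ker ∂_2 − rank ∂_3 = (6 − 6) − 0 = 0, and there is no ∂_3, so H_2 = 0.

As a check, the Euler characteristic is 6 − 12 + 6 = 0, which agrees with 1 − 1 + 0 = 0.

H_0 ≅ Z,  H_1 ≅ Z,  H_2 = 0.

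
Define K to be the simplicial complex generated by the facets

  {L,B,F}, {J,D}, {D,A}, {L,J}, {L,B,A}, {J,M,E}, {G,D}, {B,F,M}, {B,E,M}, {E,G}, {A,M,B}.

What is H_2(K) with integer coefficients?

We work with the vertex ordering A < B < D < E < F < G < J < L < M. The simplices of K, each written with vertices in increasing order, are:

  0-simplices (9): A, B, D, E, F, G, J, L, M
  1-simplices (17): AB, AD, AL, AM, BE, BF, BL, BM, DG, DJ, EG, EJ, EM, FL, FM, JL, JM
  2-simplices (6): ABL, ABM, BEM, BFL, BFM, EJM

Hence C_0 ≅ Z^9, C_1 ≅ Z^17, C_2 ≅ Z^6.

∂_1: C_1 → C_0 maps an edge to its endpoints' difference, ∂[p,q] = q − p. For instance
  ∂BE = E − B.
As a 9×17 matrix over Z this has rank 8, with invariant factors (1,1,1,1,1,1,1,1).

∂_2: C_2 → C_1 sends each 2-simplex [p,q,r] to [q,r] − [p,r] + [p,q]. For instance
  ∂BFM = FM − BM + BF,
  ∂ABL = BL − AL + AB.
The resulting 17×6 matrix has rank 6, and its Smith normal form has invariant factors (1,1,1,1,1,1).

Computing H_k = (kernel of ∂_k) / (image of ∂_{k+1}):

  H_2: rank ker ∂_2 − rank ∂_3 = (6 − 6) − 0 = 0, and there is no ∂_3, so H_2 = 0.

H_2 ≅ 0.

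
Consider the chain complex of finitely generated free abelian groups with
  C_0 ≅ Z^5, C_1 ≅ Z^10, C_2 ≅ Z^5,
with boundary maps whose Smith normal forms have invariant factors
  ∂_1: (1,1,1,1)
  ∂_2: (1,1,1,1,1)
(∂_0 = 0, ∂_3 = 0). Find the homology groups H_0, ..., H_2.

H_0: b_0 = 5 − 0 − 4 = 1; torsion from ∂_1 factors > 1: none. So H_0 = Z.
H_1: b_1 = 10 − 4 − 5 = 1; torsion from ∂_2 factors > 1: none. So H_1 = Z.
H_2: b_2 = 5 − 5 − 0 = 0; torsion from ∂_3 factors > 1: none. So H_2 = 0.

H_0 = Z,  H_1 = Z,  H_2 = 0.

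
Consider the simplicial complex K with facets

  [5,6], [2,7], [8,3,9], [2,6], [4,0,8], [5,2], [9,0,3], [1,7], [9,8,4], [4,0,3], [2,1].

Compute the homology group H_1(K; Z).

We work with the vertex ordering 0 < 1 < 2 < 3 < 4 < 5 < 6 < 7 < 8 < 9. The simplices of K, each written with vertices in increasing order, are:

  0-simplices (10): [0], [1], [2], [3], [4], [5], [6], [7], [8], [9]
  1-simplices (16): [0,3], [0,4], [0,8], [0,9], [1,2], [1,7], [2,5], [2,6], [2,7], [3,4], [3,8], [3,9], [4,8], [4,9], [5,6], [8,9]
  2-simplices (5): [0,3,4], [0,3,9], [0,4,8], [3,8,9], [4,8,9]

giving chain groups C_0 ≅ Z^10, C_1 ≅ Z^16, C_2 ≅ Z^5.

∂_1: C_1 → C_0 is given by ∂[p,q] = [q] − [p]. For instance
  ∂[1,7] = [7] − [1].
The 10×16 boundary matrix has rank 8 and Smith normal form diag(1,1,1,1,1,1,1,1).

Boundary ∂_2: C_2 → C_1 sends each 2-simplex [p,q,r] to [q,r] − [p,r] + [p,q]. For instance
  ∂[4,8,9] = [8,9] − [4,9] + [4,8],
  ∂[0,3,4] = [3,4] − [0,4] + [0,3].
The resulting 16×5 matrix has rank 5, and its Smith normal form has invariant factors (1,1,1,1,1).

From H_k ≅ ker(∂_k) / im(∂_{k+1}) we obtain:

  H_1: rank ker ∂_1 − rank ∂_2 = (16 − 8) − 5 = 3, and the invariant factors of ∂_2 are all 1, so H_1 = Z^3.

H_1 ≅ Z^3.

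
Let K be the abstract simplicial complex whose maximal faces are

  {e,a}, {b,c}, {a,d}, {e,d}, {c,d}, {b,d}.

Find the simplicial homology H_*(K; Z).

Take the total order a < b < c < d < e on the vertex set. Then K (dimension 1) consists of the simplices:

  0-simplices (5): a, b, c, d, e
  1-simplices (6): ad, ae, bc, bd, cd, de

so the chain groups are C_0 ≅ Z^5, C_1 ≅ Z^6.

∂_1: C_1 → C_0 maps an edge to its endpoints' difference, ∂[p,q] = q − p. For instance
  ∂ad = d − a.
The 5×6 boundary matrix has rank 4 and Smith normal form diag(1,1,1,1).

From H_k ≅ ker(∂_k) / im(∂_{k+1}) we obtain:

  H_0: rank C_0 − rank ∂_1 = 5 − 4 = 1, and the invariant factors of ∂_1 are all 1, so H_0 ≅ Z.
  H_1: rank ker ∂_1 − rank ∂_2 = (6 − 4) − 0 = 2, and there is no ∂_2, so H_1 ≅ Z^2.

H_0 = Z,  H_1 = Z^2.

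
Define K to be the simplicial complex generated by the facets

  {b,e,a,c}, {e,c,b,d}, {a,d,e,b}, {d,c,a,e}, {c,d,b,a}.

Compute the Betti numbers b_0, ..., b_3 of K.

Fix the vertex order a < b < c < d < e and write every simplex with vertices in increasing order. Then dim K = 3 and the simplices of K are:

  0-simplices (5): a, b, c, d, e
  1-simplices (10): ab, ac, ad, ae, bc, bd, be, cd, ce, de
  2-simplices (10): abc, abd, abe, acd, ace, ade, bcd, bce, bde, cde
  3-simplices (5): abcd, abce, abde, acde, bcde

so the chain groups are C_0 ≅ Z^5, C_1 ≅ Z^10, C_2 ≅ Z^10, C_3 ≅ Z^5.

∂_1: C_1 → C_0 is given by ∂[p,q] = [q] − [p].
The resulting 5×10 matrix has rank 4, and its Smith normal form has invariant factors (1,1,1,1).

Boundary ∂_2: C_2 → C_1 sends each 2-simplex [p,q,r] to [q,r] − [p,r] + [p,q]. For instance
  ∂ace = ce − ae + ac,
  ∂abc = bc − ac + ab.
This gives a 10×10 integer matrix of rank 6; reducing to Smith normal form yields diagonal entries (1,1,1,1,1,1).

The boundary map ∂_3: C_3 → C_2 sends each 3-simplex σ to the alternating sum Σ_i (−1)^i (σ with its i-th vertex removed). For instance
  ∂abde = bde − ade + abe − abd,
  ∂abcd = bcd − acd + abd − abc.
As a 10×5 matrix over Z this has rank 4, with invariant factors (1,1,1,1).

Computing H_k = (kernel of ∂_k) / (image of ∂_{k+1}):

  H_0: rank C_0 − rank ∂_1 = 5 − 4 = 1, and the invariant factors of ∂_1 are all 1, so H_0 ≅ Z.
  H_1: rank ker ∂_1 − rank ∂_2 = (10 − 4) − 6 = 0, and the invariant factors of ∂_2 are all 1, so H_1 ≅ 0.
  H_2: rank ker ∂_2 − rank ∂_3 = (10 − 6) − 4 = 0, and the invariant factors of ∂_3 are all 1, so H_2 ≅ 0.
  H_3: rank ker ∂_3 − rank ∂_4 = (5 − 4) − 0 = 1, and there is no ∂_4, so H_3 ≅ Z.

As a check, the Euler characteristic is 5 − 10 + 10 − 5 = 0, which agrees with 1 − 0 + 0 − 1 = 0.
(K is a triangulation of the 3-sphere S^3.)

Hence the Betti numbers are b_0 = 1, b_1 = 0, b_2 = 0, b_3 = 1.

b_0 = 1, b_1 = 0, b_2 = 0, b_3 = 1.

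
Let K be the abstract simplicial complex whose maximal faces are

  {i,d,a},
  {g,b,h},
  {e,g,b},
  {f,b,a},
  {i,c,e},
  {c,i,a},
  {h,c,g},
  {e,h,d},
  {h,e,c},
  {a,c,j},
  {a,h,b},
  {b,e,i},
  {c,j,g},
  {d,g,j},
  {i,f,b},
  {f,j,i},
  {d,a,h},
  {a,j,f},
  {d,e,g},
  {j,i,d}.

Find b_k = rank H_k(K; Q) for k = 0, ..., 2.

b_0 = 1, b_1 = 1, b_2 = 0.

Take the total order a < b < c < d < e < f < g < h < i < j on the vertex set. Then K (dimension 2) consists of the simplices:

  0-simplices (10): a, b, c, d, e, f, g, h, i, j
  1-simplices (30): ab, ac, ad, af, ah, ai, aj, be, bf, bg, bh, bi, ce, cg, ch, ci, cj, de, dg, dh, di, dj, eg, eh, ei, fi, fj, gh, gj, ij
  2-simplices (20): abf, abh, aci, acj, adh, adi, afj, beg, bei, bfi, bgh, ceh, cei, cgh, cgj, deg, deh, dgj, dij, fij

giving chain groups C_0 ≅ Z^10, C_1 ≅ Z^30, C_2 ≅ Z^20.

∂_1: C_1 → C_0 sends each edge [p,q] (with p < q) to q − p. For instance
  ∂ai = i − a.
As a 10×30 matrix over Z this has rank 9, with invariant factors (1,1,1,1,1,1,1,1,1).

The boundary map ∂_2: C_2 → C_1 acts by ∂[p,q,r] = [q,r] − [p,r] + [p,q]. For instance
  ∂abf = bf − af + ab,
  ∂aci = ci − ai + ac.
The 30×20 boundary matrix has rank 20 and Smith normal form diag(1,1,1,1,1,1,1,1,1,1,1,1,1,1,1,1,1,1,1,2).

Now H_k = ker ∂_k / im ∂_{k+1}, so:

  H_0: rank C_0 − rank ∂_1 = 10 − 9 = 1, and the invariant factors of ∂_1 are all 1, so H_0 = Z.
  H_1: rank ker ∂_1 − rank ∂_2 = (30 − 9) − 20 = 1, and ∂_2 has invariant factor 2 > 1, so H_1 = Z ⊕ Z/2.
  H_2: rank ker ∂_2 − rank ∂_3 = (20 − 20) − 0 = 0, and there is no ∂_3, so H_2 = 0.

Hence the Betti numbers are b_0 = 1, b_1 = 1, b_2 = 0.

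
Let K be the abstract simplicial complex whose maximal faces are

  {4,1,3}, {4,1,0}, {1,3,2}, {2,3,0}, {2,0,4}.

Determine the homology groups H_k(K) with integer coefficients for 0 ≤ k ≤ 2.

We work with the vertex ordering 0 < 1 < 2 < 3 < 4. The simplices of K, each written with vertices in increasing order, are:

  0-simplices (5): [0], [1], [2], [3], [4]
  1-simplices (10): [0,1], [0,2], [0,3], [0,4], [1,2], [1,3], [1,4], [2,3], [2,4], [3,4]
  2-simplices (5): [0,1,4], [0,2,3], [0,2,4], [1,2,3], [1,3,4]

giving chain groups C_0 ≅ Z^5, C_1 ≅ Z^10, C_2 ≅ Z^5.

∂_1: C_1 → C_0 sends each edge [p,q] (with p < q) to q − p. For instance
  ∂[0,3] = [3] − [0].
As a 5×10 matrix over Z this has rank 4, with invariant factors (1,1,1,1).

The boundary map ∂_2: C_2 → C_1 acts by ∂[p,q,r] = [q,r] − [p,r] + [p,q]. For instance
  ∂[0,1,4] = [1,4] − [0,4] + [0,1],
  ∂[1,3,4] = [3,4] − [1,4] + [1,3].
The 10×5 boundary matrix has rank 5 and Smith normal form diag(1,1,1,1,1).

From H_k ≅ ker(∂_k) / im(∂_{k+1}) we obtain:

  H_0: rank C_0 − rank ∂_1 = 5 − 4 = 1, and the invariant factors of ∂_1 are all 1, so H_0 ≅ Z.
  H_1: rank ker ∂_1 − rank ∂_2 = (10 − 4) − 5 = 1, and the invariant factors of ∂_2 are all 1, so H_1 ≅ Z.
  H_2: rank ker ∂_2 − rank ∂_3 = (5 − 5) − 0 = 0, and there is no ∂_3, so H_2 ≅ 0.

(K is a triangulation of the Möbius band.)

H_0 = Z,  H_1 = Z,  H_2 = 0.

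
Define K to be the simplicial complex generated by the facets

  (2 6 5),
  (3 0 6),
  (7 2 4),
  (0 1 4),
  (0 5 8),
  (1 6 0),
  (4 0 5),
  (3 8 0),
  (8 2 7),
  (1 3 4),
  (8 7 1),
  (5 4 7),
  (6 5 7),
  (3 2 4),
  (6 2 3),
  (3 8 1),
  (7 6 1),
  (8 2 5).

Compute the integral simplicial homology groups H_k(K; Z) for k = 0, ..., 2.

H_0 = Z,  H_1 = Z ⊕ Z/2Z,  H_2 = 0.

Order the vertices as 0 < 1 < 2 < 3 < 4 < 5 < 6 < 7 < 8. Listing each simplex with vertices in this order, K has dimension 2 with simplices:

  0-simplices (9): [0], [1], [2], [3], [4], [5], [6], [7], [8]
  1-simplices (27): (27 of them)
  2-simplices (18): [0,1,4], [0,1,6], [0,3,6], [0,3,8], [0,4,5], [0,5,8], [1,3,4], [1,3,8], [1,6,7], [1,7,8], [2,3,4], [2,3,6], [2,4,7], [2,5,6], [2,5,8], [2,7,8], [4,5,7], [5,6,7]

Hence C_0 ≅ Z^9, C_1 ≅ Z^27, C_2 ≅ Z^18.

The boundary map ∂_1: C_1 → C_0 sends each edge [p,q] (with p < q) to q − p. For instance
  ∂[0,3] = [3] − [0].
The resulting 9×27 matrix has rank 8, and its Smith normal form has invariant factors (1,1,1,1,1,1,1,1).

Boundary ∂_2: C_2 → C_1 acts by ∂[p,q,r] = [q,r] − [p,r] + [p,q]. For instance
  ∂[1,6,7] = [6,7] − [1,7] + [1,6],
  ∂[1,7,8] = [7,8] − [1,8] + [1,7].
The resulting 27×18 matrix has rank 18, and its Smith normal form has invariant factors (1,1,1,1,1,1,1,1,1,1,1,1,1,1,1,1,1,2).

Now H_k = ker ∂_k / im ∂_{k+1}, so:

  H_0: rank C_0 − rank ∂_1 = 9 − 8 = 1, and the invariant factors of ∂_1 are all 1, so H_0 = Z.
  H_1: rank ker ∂_1 − rank ∂_2 = (27 − 8) − 18 = 1, and ∂_2 has invariant factor 2 > 1, so H_1 = Z ⊕ Z/2Z.
  H_2: rank ker ∂_2 − rank ∂_3 = (18 − 18) − 0 = 0, and there is no ∂_3, so H_2 = 0.

As a check, the Euler characteristic is 9 − 27 + 18 = 0, which agrees with 1 − 1 + 0 = 0.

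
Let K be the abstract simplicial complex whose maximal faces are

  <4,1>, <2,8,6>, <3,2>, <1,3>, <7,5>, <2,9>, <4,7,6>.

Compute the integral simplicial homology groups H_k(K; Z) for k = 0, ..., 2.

Order the vertices as 1 < 2 < 3 < 4 < 5 < 6 < 7 < 8 < 9. Listing each simplex with vertices in this order, K has dimension 2 with simplices:

  0-simplices (9): [1], [2], [3], [4], [5], [6], [7], [8], [9]
  1-simplices (11): [1,3], [1,4], [2,3], [2,6], [2,8], [2,9], [4,6], [4,7], [5,7], [6,7], [6,8]
  2-simplices (2): [2,6,8], [4,6,7]

giving chain groups C_0 ≅ Z^9, C_1 ≅ Z^11, C_2 ≅ Z^2.

Boundary ∂_1: C_1 → C_0 sends each edge [p,q] (with p < q) to q − p. For instance
  ∂[6,7] = [7] − [6].
This gives a 9×11 integer matrix of rank 8; reducing to Smith normal form yields diagonal entries (1,1,1,1,1,1,1,1).

Boundary ∂_2: C_2 → C_1 acts by ∂[p,q,r] = [q,r] − [p,r] + [p,q]. For instance
  ∂[2,6,8] = [6,8] − [2,8] + [2,6],
  ∂[4,6,7] = [6,7] − [4,7] + [4,6].
This gives a 11×2 integer matrix of rank 2; reducing to Smith normal form yields diagonal entries (1,1).

From H_k ≅ ker(∂_k) / im(∂_{k+1}) we obtain:

  H_0: rank C_0 − rank ∂_1 = 9 − 8 = 1, and the invariant factors of ∂_1 are all 1, so H_0 ≅ Z.
  H_1: rank ker ∂_1 − rank ∂_2 = (11 − 8) − 2 = 1, and the invariant factors of ∂_2 are all 1, so H_1 ≅ Z.
  H_2: rank ker ∂_2 − rank ∂_3 = (2 − 2) − 0 = 0, and there is no ∂_3, so H_2 ≅ 0.

As a check, the Euler characteristic is 9 − 11 + 2 = 0, which agrees with 1 − 1 + 0 = 0.

H_0 ≅ Z,  H_1 ≅ Z,  H_2 = 0.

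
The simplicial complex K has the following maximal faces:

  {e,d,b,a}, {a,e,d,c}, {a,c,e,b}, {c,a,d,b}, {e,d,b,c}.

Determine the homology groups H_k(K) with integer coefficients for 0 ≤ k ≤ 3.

Order the vertices as a < b < c < d < e. Listing each simplex with vertices in this order, K has dimension 3 with simplices:

  0-simplices (5): a, b, c, d, e
  1-simplices (10): ab, ac, ad, ae, bc, bd, be, cd, ce, de
  2-simplices (10): abc, abd, abe, acd, ace, ade, bcd, bce, bde, cde
  3-simplices (5): abcd, abce, abde, acde, bcde

giving chain groups C_0 ≅ Z^5, C_1 ≅ Z^10, C_2 ≅ Z^10, C_3 ≅ Z^5.

∂_1: C_1 → C_0 sends each edge [p,q] (with p < q) to q − p. For instance
  ∂bc = c − b.
The resulting 5×10 matrix has rank 4, and its Smith normal form has invariant factors (1,1,1,1).

Boundary ∂_2: C_2 → C_1 acts by ∂[p,q,r] = [q,r] − [p,r] + [p,q]. For instance
  ∂cde = de − ce + cd,
  ∂acd = cd − ad + ac.
The resulting 10×10 matrix has rank 6, and its Smith normal form has invariant factors (1,1,1,1,1,1).

The boundary map ∂_3: C_3 → C_2 sends each 3-simplex σ to the alternating sum Σ_i (−1)^i (σ with its i-th vertex removed). For instance
  ∂abce = bce − ace + abe − abc,
  ∂acde = cde − ade + ace − acd.
As a 10×5 matrix over Z this has rank 4, with invariant factors (1,1,1,1).

Reading off H_k = ker ∂_k / im ∂_{k+1}:

  H_0: rank C_0 − rank ∂_1 = 5 − 4 = 1, and the invariant factors of ∂_1 are all 1, so H_0 = Z.
  H_1: rank ker ∂_1 − rank ∂_2 = (10 − 4) − 6 = 0, and the invariant factors of ∂_2 are all 1, so H_1 = 0.
  H_2: rank ker ∂_2 − rank ∂_3 = (10 − 6) − 4 = 0, and the invariant factors of ∂_3 are all 1, so H_2 = 0.
  H_3: rank ker ∂_3 − rank ∂_4 = (5 − 4) − 0 = 1, and there is no ∂_4, so H_3 = Z.

(K is a triangulation of the 3-sphere S^3.)

H_0 = Z,  H_1 = 0,  H_2 = 0,  H_3 = Z.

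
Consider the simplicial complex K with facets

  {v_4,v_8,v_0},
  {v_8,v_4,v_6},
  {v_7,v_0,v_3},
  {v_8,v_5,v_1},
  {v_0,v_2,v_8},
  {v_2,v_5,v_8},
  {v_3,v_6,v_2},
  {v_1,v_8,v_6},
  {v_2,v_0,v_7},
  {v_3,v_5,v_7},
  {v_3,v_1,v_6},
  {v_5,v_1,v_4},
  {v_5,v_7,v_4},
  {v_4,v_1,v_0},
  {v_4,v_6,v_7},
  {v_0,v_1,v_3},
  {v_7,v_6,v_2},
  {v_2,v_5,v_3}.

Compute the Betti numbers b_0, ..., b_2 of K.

b_0 = 1, b_1 = 1, b_2 = 0.

Take the total order v_0 < v_1 < v_2 < v_3 < v_4 < v_5 < v_6 < v_7 < v_8 on the vertex set. Then K (dimension 2) consists of the simplices:

  0-simplices (9): [v_0], [v_1], [v_2], [v_3], [v_4], [v_5], [v_6], [v_7], [v_8]
  1-simplices (27): (27 of them)
  2-simplices (18): (18 of them)

so the chain groups are C_0 ≅ Z^9, C_1 ≅ Z^27, C_2 ≅ Z^18.

Boundary ∂_1: C_1 → C_0 is given by ∂[p,q] = [q] − [p]. For instance
  ∂[v_4,v_6] = [v_6] − [v_4].
This gives a 9×27 integer matrix of rank 8; reducing to Smith normal form yields diagonal entries (1,1,1,1,1,1,1,1).

∂_2: C_2 → C_1 maps a triangle to the signed sum of its edges. For instance
  ∂[v_2,v_3,v_5] = [v_3,v_5] − [v_2,v_5] + [v_2,v_3],
  ∂[v_0,v_1,v_3] = [v_1,v_3] − [v_0,v_3] + [v_0,v_1].
The 27×18 boundary matrix has rank 18 and Smith normal form diag(1,1,1,1,1,1,1,1,1,1,1,1,1,1,1,1,1,2).

From H_k ≅ ker(∂_k) / im(∂_{k+1}) we obtain:

  H_0: rank C_0 − rank ∂_1 = 9 − 8 = 1, and the invariant factors of ∂_1 are all 1, so H_0 ≅ Z.
  H_1: rank ker ∂_1 − rank ∂_2 = (27 − 8) − 18 = 1, and ∂_2 has invariant factor 2 > 1, so H_1 ≅ Z ⊕ Z/2Z.
  H_2: rank ker ∂_2 − rank ∂_3 = (18 − 18) − 0 = 0, and there is no ∂_3, so H_2 ≅ 0.

As a check, the Euler characteristic is 9 − 27 + 18 = 0, which agrees with 1 − 1 + 0 = 0.
(K is a triangulation of the Klein bottle.)

Hence the Betti numbers are b_0 = 1, b_1 = 1, b_2 = 0.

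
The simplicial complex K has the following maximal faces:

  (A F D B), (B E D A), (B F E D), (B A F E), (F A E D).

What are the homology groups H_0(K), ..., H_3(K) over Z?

H_0 ≅ Z,  H_1 = 0,  H_2 = 0,  H_3 ≅ Z.

K has 5 vertices, 10 edges, 10 triangles, 5 3-simplices.
rank ∂_0 = 0, rank ∂_1 = 4 ⇒ b_0 = 5 − 0 − 4 = 1; all invariant factors of ∂_1 are 1 so no torsion. So H_0 = Z.
rank ∂_1 = 4, rank ∂_2 = 6 ⇒ b_1 = 10 − 4 − 6 = 0; all invariant factors of ∂_2 are 1 so no torsion. So H_1 = 0.
rank ∂_2 = 6, rank ∂_3 = 4 ⇒ b_2 = 10 − 6 − 4 = 0; all invariant factors of ∂_3 are 1 so no torsion. So H_2 = 0.
rank ∂_3 = 4, rank ∂_4 = 0 ⇒ b_3 = 5 − 4 − 0 = 1. So H_3 = Z.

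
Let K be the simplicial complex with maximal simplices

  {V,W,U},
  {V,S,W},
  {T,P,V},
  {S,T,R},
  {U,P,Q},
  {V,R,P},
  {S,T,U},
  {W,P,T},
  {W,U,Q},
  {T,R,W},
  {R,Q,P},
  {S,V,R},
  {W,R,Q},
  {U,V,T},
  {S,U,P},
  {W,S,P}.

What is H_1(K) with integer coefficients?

H_1 ≅ Z^2.

Fix the vertex order P < Q < R < S < T < U < V < W and write every simplex with vertices in increasing order. Then dim K = 2 and the simplices of K are:

  0-simplices (8): P, Q, R, S, T, U, V, W
  1-simplices (24): PQ, PR, PS, PT, PU, PV, PW, QR, QU, QW, RS, RT, RV, RW, ST, SU, SV, SW, TU, TV, TW, UV, UW, VW
  2-simplices (16): PQR, PQU, PRV, PSU, PSW, PTV, PTW, QRW, QUW, RST, RSV, RTW, STU, SVW, TUV, UVW

Hence C_0 ≅ Z^8, C_1 ≅ Z^24, C_2 ≅ Z^16.

Boundary ∂_1: C_1 → C_0 sends each edge [p,q] (with p < q) to q − p. For instance
  ∂RS = S − R.
This gives a 8×24 integer matrix of rank 7; reducing to Smith normal form yields diagonal entries (1,1,1,1,1,1,1).

The boundary map ∂_2: C_2 → C_1 maps a triangle to the signed sum of its edges. For instance
  ∂RSV = SV − RV + RS,
  ∂QUW = UW − QW + QU.
The resulting 24×16 matrix has rank 15, and its Smith normal form has invariant factors (1,1,1,1,1,1,1,1,1,1,1,1,1,1,1).

Reading off H_k = ker ∂_k / im ∂_{k+1}:

  H_1: rank ker ∂_1 − rank ∂_2 = (24 − 7) − 15 = 2, and the invariant factors of ∂_2 are all 1, so H_1 ≅ Z^2.

(K is a triangulation of the torus T^2.)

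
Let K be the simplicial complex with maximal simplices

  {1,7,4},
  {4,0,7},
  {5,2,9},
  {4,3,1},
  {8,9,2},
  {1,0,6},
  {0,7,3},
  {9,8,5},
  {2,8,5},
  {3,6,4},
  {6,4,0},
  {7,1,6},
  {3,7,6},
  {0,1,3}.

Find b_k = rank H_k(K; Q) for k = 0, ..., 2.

b_0 = 2, b_1 = 0, b_2 = 1.

Order the vertices as 0 < 1 < 2 < 3 < 4 < 5 < 6 < 7 < 8 < 9. Listing each simplex with vertices in this order, K has dimension 2 with simplices:

  0-simplices (10): [0], [1], [2], [3], [4], [5], [6], [7], [8], [9]
  1-simplices (21): [0,1], [0,3], [0,4], [0,6], [0,7], [1,3], [1,4], [1,6], [1,7], [2,5], [2,8], [2,9], [3,4], [3,6], [3,7], [4,6], [4,7], [5,8], [5,9], [6,7], [8,9]
  2-simplices (14): [0,1,3], [0,1,6], [0,3,7], [0,4,6], [0,4,7], [1,3,4], [1,4,7], [1,6,7], [2,5,8], [2,5,9], [2,8,9], [3,4,6], [3,6,7], [5,8,9]

giving chain groups C_0 ≅ Z^10, C_1 ≅ Z^21, C_2 ≅ Z^14.

Boundary ∂_1: C_1 → C_0 sends each edge [p,q] (with p < q) to q − p. For instance
  ∂[4,7] = [7] − [4].
As a 10×21 matrix over Z this has rank 8, with invariant factors (1,1,1,1,1,1,1,1).

The boundary map ∂_2: C_2 → C_1 sends each 2-simplex [p,q,r] to [q,r] − [p,r] + [p,q]. For instance
  ∂[1,4,7] = [4,7] − [1,7] + [1,4],
  ∂[5,8,9] = [8,9] − [5,9] + [5,8].
The resulting 21×14 matrix has rank 13, and its Smith normal form has invariant factors (1,1,1,1,1,1,1,1,1,1,1,1,2).

Computing H_k = (kernel of ∂_k) / (image of ∂_{k+1}):

  H_0: rank C_0 − rank ∂_1 = 10 − 8 = 2, and the invariant factors of ∂_1 are all 1, so H_0 = Z^2.
  H_1: rank ker ∂_1 − rank ∂_2 = (21 − 8) − 13 = 0, and ∂_2 has invariant factor 2 > 1, so H_1 = Z/2Z.
  H_2: rank ker ∂_2 − rank ∂_3 = (14 − 13) − 0 = 1, and there is no ∂_3, so H_2 = Z.

Hence the Betti numbers are b_0 = 2, b_1 = 0, b_2 = 1.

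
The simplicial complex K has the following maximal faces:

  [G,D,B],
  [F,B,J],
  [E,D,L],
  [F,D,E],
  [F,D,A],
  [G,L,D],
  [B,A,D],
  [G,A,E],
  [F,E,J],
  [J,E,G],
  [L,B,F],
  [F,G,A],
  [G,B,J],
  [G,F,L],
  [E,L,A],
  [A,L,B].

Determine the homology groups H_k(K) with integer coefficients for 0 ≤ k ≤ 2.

We work with the vertex ordering A < B < D < E < F < G < J < L. The simplices of K, each written with vertices in increasing order, are:

  0-simplices (8): A, B, D, E, F, G, J, L
  1-simplices (24): AB, AD, AE, AF, AG, AL, BD, BF, BG, BJ, BL, DE, DF, DG, DL, EF, EG, EJ, EL, FG, FJ, FL, GJ, GL
  2-simplices (16): ABD, ABL, ADF, AEG, AEL, AFG, BDG, BFJ, BFL, BGJ, DEF, DEL, DGL, EFJ, EGJ, FGL

so the chain groups are C_0 ≅ Z^8, C_1 ≅ Z^24, C_2 ≅ Z^16.

The boundary map ∂_1: C_1 → C_0 maps an edge to its endpoints' difference, ∂[p,q] = q − p. For instance
  ∂AL = L − A.
This gives a 8×24 integer matrix of rank 7; reducing to Smith normal form yields diagonal entries (1,1,1,1,1,1,1).

∂_2: C_2 → C_1 maps a triangle to the signed sum of its edges. For instance
  ∂ADF = DF − AF + AD,
  ∂BFJ = FJ − BJ + BF.
As a 24×16 matrix over Z this has rank 15, with invariant factors (1,1,1,1,1,1,1,1,1,1,1,1,1,1,1).

Computing H_k = (kernel of ∂_k) / (image of ∂_{k+1}):

  H_0: rank C_0 − rank ∂_1 = 8 − 7 = 1, and the invariant factors of ∂_1 are all 1, so H_0 = Z.
  H_1: rank ker ∂_1 − rank ∂_2 = (24 − 7) − 15 = 2, and the invariant factors of ∂_2 are all 1, so H_1 = Z^2.
  H_2: rank ker ∂_2 − rank ∂_3 = (16 − 15) − 0 = 1, and there is no ∂_3, so H_2 = Z.

(K is a triangulation of the torus T^2.)

H_0 ≅ Z,  H_1 ≅ Z^2,  H_2 ≅ Z.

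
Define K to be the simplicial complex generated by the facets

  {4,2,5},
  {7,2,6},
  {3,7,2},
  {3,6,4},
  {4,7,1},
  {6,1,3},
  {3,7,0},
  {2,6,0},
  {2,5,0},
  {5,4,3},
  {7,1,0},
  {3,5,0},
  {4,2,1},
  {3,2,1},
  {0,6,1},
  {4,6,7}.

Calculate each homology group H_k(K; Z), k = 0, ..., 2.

H_0 = Z,  H_1 = Z^2,  H_2 = Z.

K has 8 vertices, 24 edges, 16 triangles.
rank ∂_0 = 0, rank ∂_1 = 7 ⇒ b_0 = 8 − 0 − 7 = 1; all invariant factors of ∂_1 are 1 so no torsion. So H_0 ≅ Z.
rank ∂_1 = 7, rank ∂_2 = 15 ⇒ b_1 = 24 − 7 − 15 = 2; all invariant factors of ∂_2 are 1 so no torsion. So H_1 ≅ Z^2.
rank ∂_2 = 15, rank ∂_3 = 0 ⇒ b_2 = 16 − 15 − 0 = 1. So H_2 ≅ Z.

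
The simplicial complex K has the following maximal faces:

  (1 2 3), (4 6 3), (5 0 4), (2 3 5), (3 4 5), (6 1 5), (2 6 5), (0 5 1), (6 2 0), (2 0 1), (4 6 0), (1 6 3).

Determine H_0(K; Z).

H_0 = Z.

Take the total order 0 < 1 < 2 < 3 < 4 < 5 < 6 on the vertex set. Then K (dimension 2) consists of the simplices:

  0-simplices (7): [0], [1], [2], [3], [4], [5], [6]
  1-simplices (18): [0,1], [0,2], [0,4], [0,5], [0,6], [1,2], [1,3], [1,5], [1,6], [2,3], [2,5], [2,6], [3,4], [3,5], [3,6], [4,5], [4,6], [5,6]
  2-simplices (12): [0,1,2], [0,1,5], [0,2,6], [0,4,5], [0,4,6], [1,2,3], [1,3,6], [1,5,6], [2,3,5], [2,5,6], [3,4,5], [3,4,6]

Hence C_0 ≅ Z^7, C_1 ≅ Z^18, C_2 ≅ Z^12.

∂_1: C_1 → C_0 maps an edge to its endpoints' difference, ∂[p,q] = q − p. For instance
  ∂[0,5] = [5] − [0].
This gives a 7×18 integer matrix of rank 6; reducing to Smith normal form yields diagonal entries (1,1,1,1,1,1).

∂_2: C_2 → C_1 sends each 2-simplex [p,q,r] to [q,r] − [p,r] + [p,q]. For instance
  ∂[1,5,6] = [5,6] − [1,6] + [1,5],
  ∂[3,4,6] = [4,6] − [3,6] + [3,4].
The resulting 18×12 matrix has rank 12, and its Smith normal form has invariant factors (1,1,1,1,1,1,1,1,1,1,1,2).

Now H_k = ker ∂_k / im ∂_{k+1}, so:

  H_0: rank C_0 − rank ∂_1 = 7 − 6 = 1, and the invariant factors of ∂_1 are all 1, so H_0 ≅ Z.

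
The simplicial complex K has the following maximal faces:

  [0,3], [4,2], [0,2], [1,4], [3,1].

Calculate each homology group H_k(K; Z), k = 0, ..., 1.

K has 5 vertices, 5 edges.
rank ∂_0 = 0, rank ∂_1 = 4 ⇒ b_0 = 5 − 0 − 4 = 1; all invariant factors of ∂_1 are 1 so no torsion. So H_0 = Z.
rank ∂_1 = 4, rank ∂_2 = 0 ⇒ b_1 = 5 − 4 − 0 = 1. So H_1 = Z.

H_0 = Z,  H_1 = Z.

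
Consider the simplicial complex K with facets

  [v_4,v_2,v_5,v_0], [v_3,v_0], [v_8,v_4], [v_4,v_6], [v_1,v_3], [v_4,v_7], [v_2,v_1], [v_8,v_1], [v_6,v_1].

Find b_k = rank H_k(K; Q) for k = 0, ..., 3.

b_0 = 1, b_1 = 3, b_2 = 0, b_3 = 0.

Order the vertices as v_0 < v_1 < v_2 < v_3 < v_4 < v_5 < v_6 < v_7 < v_8. Listing each simplex with vertices in this order, K has dimension 3 with simplices:

  0-simplices (9): [v_0], [v_1], [v_2], [v_3], [v_4], [v_5], [v_6], [v_7], [v_8]
  1-simplices (14): [v_0,v_2], [v_0,v_3], [v_0,v_4], [v_0,v_5], [v_1,v_2], [v_1,v_3], [v_1,v_6], [v_1,v_8], [v_2,v_4], [v_2,v_5], [v_4,v_5], [v_4,v_6], [v_4,v_7], [v_4,v_8]
  2-simplices (4): [v_0,v_2,v_4], [v_0,v_2,v_5], [v_0,v_4,v_5], [v_2,v_4,v_5]
  3-simplices (1): [v_0,v_2,v_4,v_5]

giving chain groups C_0 ≅ Z^9, C_1 ≅ Z^14, C_2 ≅ Z^4, C_3 ≅ Z^1.

∂_1: C_1 → C_0 is given by ∂[p,q] = [q] − [p]. For instance
  ∂[v_1,v_6] = [v_6] − [v_1].
This gives a 9×14 integer matrix of rank 8; reducing to Smith normal form yields diagonal entries (1,1,1,1,1,1,1,1).

Boundary ∂_2: C_2 → C_1 maps a triangle to the signed sum of its edges. For instance
  ∂[v_2,v_4,v_5] = [v_4,v_5] − [v_2,v_5] + [v_2,v_4],
  ∂[v_0,v_2,v_5] = [v_2,v_5] − [v_0,v_5] + [v_0,v_2].
As a 14×4 matrix over Z this has rank 3, with invariant factors (1,1,1).

∂_3: C_3 → C_2 sends each 3-simplex σ to the alternating sum Σ_i (−1)^i (σ with its i-th vertex removed). For instance
  ∂[v_0,v_2,v_4,v_5] = [v_2,v_4,v_5] − [v_0,v_4,v_5] + [v_0,v_2,v_5] − [v_0,v_2,v_4].
This gives a 4×1 integer matrix of rank 1; reducing to Smith normal form yields diagonal entries (1).

Computing H_k = (kernel of ∂_k) / (image of ∂_{k+1}):

  H_0: rank C_0 − rank ∂_1 = 9 − 8 = 1, and the invariant factors of ∂_1 are all 1, so H_0 = Z.
  H_1: rank ker ∂_1 − rank ∂_2 = (14 − 8) − 3 = 3, and the invariant factors of ∂_2 are all 1, so H_1 = Z^3.
  H_2: rank ker ∂_2 − rank ∂_3 = (4 − 3) − 1 = 0, and the invariant factors of ∂_3 are all 1, so H_2 = 0.
  H_3: rank ker ∂_3 − rank ∂_4 = (1 − 1) − 0 = 0, and there is no ∂_4, so H_3 = 0.

Hence the Betti numbers are b_0 = 1, b_1 = 3, b_2 = 0, b_3 = 0.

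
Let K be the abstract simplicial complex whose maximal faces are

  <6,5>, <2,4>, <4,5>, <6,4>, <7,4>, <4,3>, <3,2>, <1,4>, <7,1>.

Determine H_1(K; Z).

Take the total order 1 < 2 < 3 < 4 < 5 < 6 < 7 on the vertex set. Then K (dimension 1) consists of the simplices:

  0-simplices (7): [1], [2], [3], [4], [5], [6], [7]
  1-simplices (9): [1,4], [1,7], [2,3], [2,4], [3,4], [4,5], [4,6], [4,7], [5,6]

giving chain groups C_0 ≅ Z^7, C_1 ≅ Z^9.

Boundary ∂_1: C_1 → C_0 sends each edge [p,q] (with p < q) to q − p.
The 7×9 boundary matrix has rank 6 and Smith normal form diag(1,1,1,1,1,1).

Computing H_k = (kernel of ∂_k) / (image of ∂_{k+1}):

  H_1: rank ker ∂_1 − rank ∂_2 = (9 − 6) − 0 = 3, and there is no ∂_2, so H_1 ≅ Z^3.

H_1 ≅ Z^3.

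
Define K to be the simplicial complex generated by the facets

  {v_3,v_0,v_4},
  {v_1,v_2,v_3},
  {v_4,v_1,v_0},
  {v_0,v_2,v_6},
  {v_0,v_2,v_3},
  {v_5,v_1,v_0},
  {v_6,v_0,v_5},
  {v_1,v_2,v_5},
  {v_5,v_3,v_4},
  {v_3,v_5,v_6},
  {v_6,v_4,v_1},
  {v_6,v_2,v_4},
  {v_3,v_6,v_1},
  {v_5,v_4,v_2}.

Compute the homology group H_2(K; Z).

K has 7 vertices, 21 edges, 14 triangles.
rank ∂_2 = 13, rank ∂_3 = 0 ⇒ b_2 = 14 − 13 − 0 = 1. So H_2 ≅ Z.

H_2 ≅ Z.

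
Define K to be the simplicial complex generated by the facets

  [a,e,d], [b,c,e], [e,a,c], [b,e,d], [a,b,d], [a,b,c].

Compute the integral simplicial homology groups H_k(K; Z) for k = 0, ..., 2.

Take the total order a < b < c < d < e on the vertex set. Then K (dimension 2) consists of the simplices:

  0-simplices (5): a, b, c, d, e
  1-simplices (9): ab, ac, ad, ae, bc, bd, be, ce, de
  2-simplices (6): abc, abd, ace, ade, bce, bde

giving chain groups C_0 ≅ Z^5, C_1 ≅ Z^9, C_2 ≅ Z^6.

Boundary ∂_1: C_1 → C_0 sends each edge [p,q] (with p < q) to q − p.
The resulting 5×9 matrix has rank 4, and its Smith normal form has invariant factors (1,1,1,1).

∂_2: C_2 → C_1 acts by ∂[p,q,r] = [q,r] − [p,r] + [p,q]. For instance
  ∂abc = bc − ac + ab,
  ∂bde = de − be + bd.
The 9×6 boundary matrix has rank 5 and Smith normal form diag(1,1,1,1,1).

From H_k ≅ ker(∂_k) / im(∂_{k+1}) we obtain:

  H_0: rank C_0 − rank ∂_1 = 5 − 4 = 1, and the invariant factors of ∂_1 are all 1, so H_0 = Z.
  H_1: rank ker ∂_1 − rank ∂_2 = (9 − 4) − 5 = 0, and the invariant factors of ∂_2 are all 1, so H_1 = 0.
  H_2: rank ker ∂_2 − rank ∂_3 = (6 − 5) − 0 = 1, and there is no ∂_3, so H_2 = Z.

H_0 = Z,  H_1 = 0,  H_2 = Z.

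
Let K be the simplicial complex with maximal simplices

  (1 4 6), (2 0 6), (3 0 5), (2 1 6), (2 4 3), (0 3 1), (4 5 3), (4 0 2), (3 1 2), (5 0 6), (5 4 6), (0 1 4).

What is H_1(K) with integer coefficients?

H_1 ≅ Z/2.

Take the total order 0 < 1 < 2 < 3 < 4 < 5 < 6 on the vertex set. Then K (dimension 2) consists of the simplices:

  0-simplices (7): [0], [1], [2], [3], [4], [5], [6]
  1-simplices (18): [0,1], [0,2], [0,3], [0,4], [0,5], [0,6], [1,2], [1,3], [1,4], [1,6], [2,3], [2,4], [2,6], [3,4], [3,5], [4,5], [4,6], [5,6]
  2-simplices (12): [0,1,3], [0,1,4], [0,2,4], [0,2,6], [0,3,5], [0,5,6], [1,2,3], [1,2,6], [1,4,6], [2,3,4], [3,4,5], [4,5,6]

Hence C_0 ≅ Z^7, C_1 ≅ Z^18, C_2 ≅ Z^12.

Boundary ∂_1: C_1 → C_0 is given by ∂[p,q] = [q] − [p]. For instance
  ∂[5,6] = [6] − [5].
This gives a 7×18 integer matrix of rank 6; reducing to Smith normal form yields diagonal entries (1,1,1,1,1,1).

The boundary map ∂_2: C_2 → C_1 sends each 2-simplex [p,q,r] to [q,r] − [p,r] + [p,q]. For instance
  ∂[0,2,6] = [2,6] − [0,6] + [0,2],
  ∂[0,5,6] = [5,6] − [0,6] + [0,5].
As a 18×12 matrix over Z this has rank 12, with invariant factors (1,1,1,1,1,1,1,1,1,1,1,2).

From H_k ≅ ker(∂_k) / im(∂_{k+1}) we obtain:

  H_1: rank ker ∂_1 − rank ∂_2 = (18 − 6) − 12 = 0, and ∂_2 has invariant factor 2 > 1, so H_1 ≅ Z/2.

(K is a triangulation of the real projective plane RP^2.)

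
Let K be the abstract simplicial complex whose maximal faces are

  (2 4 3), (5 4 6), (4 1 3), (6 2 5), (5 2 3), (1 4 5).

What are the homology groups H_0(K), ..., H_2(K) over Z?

Order the vertices as 1 < 2 < 3 < 4 < 5 < 6. Listing each simplex with vertices in this order, K has dimension 2 with simplices:

  0-simplices (6): [1], [2], [3], [4], [5], [6]
  1-simplices (12): [1,3], [1,4], [1,5], [2,3], [2,4], [2,5], [2,6], [3,4], [3,5], [4,5], [4,6], [5,6]
  2-simplices (6): [1,3,4], [1,4,5], [2,3,4], [2,3,5], [2,5,6], [4,5,6]

Hence C_0 ≅ Z^6, C_1 ≅ Z^12, C_2 ≅ Z^6.

∂_1: C_1 → C_0 is given by ∂[p,q] = [q] − [p].
This gives a 6×12 integer matrix of rank 5; reducing to Smith normal form yields diagonal entries (1,1,1,1,1).

The boundary map ∂_2: C_2 → C_1 acts by ∂[p,q,r] = [q,r] − [p,r] + [p,q]. For instance
  ∂[4,5,6] = [5,6] − [4,6] + [4,5],
  ∂[2,3,4] = [3,4] − [2,4] + [2,3].
This gives a 12×6 integer matrix of rank 6; reducing to Smith normal form yields diagonal entries (1,1,1,1,1,1).

From H_k ≅ ker(∂_k) / im(∂_{k+1}) we obtain:

  H_0: rank C_0 − rank ∂_1 = 6 − 5 = 1, and the invariant factors of ∂_1 are all 1, so H_0 ≅ Z.
  H_1: rank ker ∂_1 − rank ∂_2 = (12 − 5) − 6 = 1, and the invariant factors of ∂_2 are all 1, so H_1 ≅ Z.
  H_2: rank ker ∂_2 − rank ∂_3 = (6 − 6) − 0 = 0, and there is no ∂_3, so H_2 ≅ 0.

(K is a triangulation of the cylinder S^1 x I.)

H_0 = Z,  H_1 = Z,  H_2 = 0.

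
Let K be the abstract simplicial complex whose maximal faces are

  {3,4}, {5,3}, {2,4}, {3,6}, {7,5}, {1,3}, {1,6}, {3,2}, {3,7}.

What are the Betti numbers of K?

b_0 = 1, b_1 = 3.

Order the vertices as 1 < 2 < 3 < 4 < 5 < 6 < 7. Listing each simplex with vertices in this order, K has dimension 1 with simplices:

  0-simplices (7): [1], [2], [3], [4], [5], [6], [7]
  1-simplices (9): [1,3], [1,6], [2,3], [2,4], [3,4], [3,5], [3,6], [3,7], [5,7]

so the chain groups are C_0 ≅ Z^7, C_1 ≅ Z^9.

Boundary ∂_1: C_1 → C_0 maps an edge to its endpoints' difference, ∂[p,q] = q − p. For instance
  ∂[3,4] = [4] − [3].
The resulting 7×9 matrix has rank 6, and its Smith normal form has invariant factors (1,1,1,1,1,1).

From H_k ≅ ker(∂_k) / im(∂_{k+1}) we obtain:

  H_0: rank C_0 − rank ∂_1 = 7 − 6 = 1, and the invariant factors of ∂_1 are all 1, so H_0 = Z.
  H_1: rank ker ∂_1 − rank ∂_2 = (9 − 6) − 0 = 3, and there is no ∂_2, so H_1 = Z^3.

As a check, the Euler characteristic is 7 − 9 = -2, which agrees with 1 − 3 = -2.

Hence the Betti numbers are b_0 = 1, b_1 = 3.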